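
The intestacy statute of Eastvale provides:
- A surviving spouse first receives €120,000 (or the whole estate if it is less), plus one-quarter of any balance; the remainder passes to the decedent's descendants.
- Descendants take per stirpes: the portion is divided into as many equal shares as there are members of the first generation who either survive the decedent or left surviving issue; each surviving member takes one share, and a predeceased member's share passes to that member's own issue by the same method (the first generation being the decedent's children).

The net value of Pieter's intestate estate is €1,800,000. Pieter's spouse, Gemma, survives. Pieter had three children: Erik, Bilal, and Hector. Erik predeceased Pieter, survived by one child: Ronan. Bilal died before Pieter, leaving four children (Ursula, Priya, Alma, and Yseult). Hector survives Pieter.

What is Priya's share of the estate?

Gemma first takes €120,000, leaving a balance of €1,680,000. Gemma then takes one-quarter of the balance (€420,000), for a total of €540,000. The remaining €1,260,000 passes to the descendants.
The descendants' portion (€1,260,000) is divided into 3 shares of €420,000: Hector takes €420,000; Erik's €420,000 share passes to Erik's issue; Bilal's €420,000 share passes to Bilal's issue.
Erik's share (€420,000) passes entirely to Ronan.
Bilal's share (€420,000) is divided into 4 shares of €105,000: Ursula, Priya, Alma, and Yseult each take €105,000.

Priya receives €105,000.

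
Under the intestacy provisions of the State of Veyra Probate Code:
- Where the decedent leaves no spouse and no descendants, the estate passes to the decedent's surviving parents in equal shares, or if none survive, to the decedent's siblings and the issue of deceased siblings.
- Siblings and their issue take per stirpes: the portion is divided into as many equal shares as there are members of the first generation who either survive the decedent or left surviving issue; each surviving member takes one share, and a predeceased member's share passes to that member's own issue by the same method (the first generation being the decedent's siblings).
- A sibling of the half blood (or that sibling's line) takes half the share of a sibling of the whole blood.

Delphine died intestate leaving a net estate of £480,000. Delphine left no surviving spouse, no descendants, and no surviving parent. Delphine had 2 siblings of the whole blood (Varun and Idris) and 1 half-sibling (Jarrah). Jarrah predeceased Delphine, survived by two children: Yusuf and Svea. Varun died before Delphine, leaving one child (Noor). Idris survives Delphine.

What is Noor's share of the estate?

Noor receives £192,000.

The entire £480,000 passes to the siblings and their issue.
Counting each half-blood sibling's line as half a unit, there are 5/2 units in £480,000, so one unit is £192,000. Whole-blood lines (Varun and Idris) take £192,000 each; half-blood lines (Jarrah) take £96,000 each.
Jarrah's share (£96,000) is divided into 2 shares of £48,000: Yusuf and Svea each take £48,000.
Varun's share (£192,000) passes entirely to Noor.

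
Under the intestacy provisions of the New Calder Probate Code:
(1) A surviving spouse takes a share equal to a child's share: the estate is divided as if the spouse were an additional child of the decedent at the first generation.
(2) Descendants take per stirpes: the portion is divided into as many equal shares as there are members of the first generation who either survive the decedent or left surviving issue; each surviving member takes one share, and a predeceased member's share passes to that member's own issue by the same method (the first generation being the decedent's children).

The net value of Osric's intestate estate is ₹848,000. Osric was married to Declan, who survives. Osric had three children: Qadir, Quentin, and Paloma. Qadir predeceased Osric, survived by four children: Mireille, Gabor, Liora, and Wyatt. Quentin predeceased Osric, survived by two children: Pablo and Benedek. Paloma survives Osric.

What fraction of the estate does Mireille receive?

The spouse counts as an additional share at the children's level, so there are 4 primary shares of ₹212,000. Declan takes one such share (₹212,000).
The children's combined portion (₹636,000) is divided into 3 shares of ₹212,000: Paloma takes ₹212,000; Qadir's ₹212,000 share passes to Qadir's issue; Quentin's ₹212,000 share passes to Quentin's issue.
Qadir's share (₹212,000) is divided into 4 shares of ₹53,000: Mireille, Gabor, Liora, and Wyatt each take ₹53,000.
Quentin's share (₹212,000) is divided into 2 shares of ₹106,000: Pablo and Benedek each take ₹106,000.

Mireille receives 1/16 of the estate.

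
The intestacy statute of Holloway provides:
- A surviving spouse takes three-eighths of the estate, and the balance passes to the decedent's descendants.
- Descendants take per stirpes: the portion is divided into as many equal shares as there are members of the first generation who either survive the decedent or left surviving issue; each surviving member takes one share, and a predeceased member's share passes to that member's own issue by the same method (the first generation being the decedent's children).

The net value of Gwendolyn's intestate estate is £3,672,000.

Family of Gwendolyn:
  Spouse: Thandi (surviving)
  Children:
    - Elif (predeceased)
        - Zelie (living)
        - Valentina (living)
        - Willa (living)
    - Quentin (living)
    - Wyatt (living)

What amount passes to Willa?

Thandi takes three-eighths of £3,672,000 = £1,377,000. The remaining £2,295,000 passes to the descendants.
The descendants' portion (£2,295,000) is divided into 3 shares of £765,000: Quentin and Wyatt each take £765,000; Elif's £765,000 share passes to Elif's issue.
Elif's share (£765,000) is divided into 3 shares of £255,000: Zelie, Valentina, and Willa each take £255,000.

Willa receives £255,000.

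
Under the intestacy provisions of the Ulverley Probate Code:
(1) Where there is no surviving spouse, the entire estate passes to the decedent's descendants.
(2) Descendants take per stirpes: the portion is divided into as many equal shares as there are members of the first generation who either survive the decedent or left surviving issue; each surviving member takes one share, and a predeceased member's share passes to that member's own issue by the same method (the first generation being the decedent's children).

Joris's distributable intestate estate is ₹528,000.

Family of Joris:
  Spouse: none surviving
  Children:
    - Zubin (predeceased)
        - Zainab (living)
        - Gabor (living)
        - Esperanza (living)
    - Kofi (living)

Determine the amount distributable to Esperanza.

The entire ₹528,000 passes to the descendants.
That amount (₹528,000) is divided into 2 shares of ₹264,000: Kofi takes ₹264,000; Zubin's ₹264,000 share passes to Zubin's issue.
Zubin's share (₹264,000) is divided into 3 shares of ₹88,000: Zainab, Gabor, and Esperanza each take ₹88,000.

Esperanza receives ₹88,000.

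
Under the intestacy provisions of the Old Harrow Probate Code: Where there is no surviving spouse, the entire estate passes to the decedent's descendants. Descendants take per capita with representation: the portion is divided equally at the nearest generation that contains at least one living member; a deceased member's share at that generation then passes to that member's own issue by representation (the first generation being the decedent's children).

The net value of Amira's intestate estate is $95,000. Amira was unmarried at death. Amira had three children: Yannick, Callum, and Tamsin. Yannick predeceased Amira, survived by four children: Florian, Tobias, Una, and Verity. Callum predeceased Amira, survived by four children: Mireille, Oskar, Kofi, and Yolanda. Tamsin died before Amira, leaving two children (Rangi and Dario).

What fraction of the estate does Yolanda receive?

The entire $95,000 passes to the descendants.
No child survives, so the initial division is made at the grandchildren's generation.
That amount ($95,000) is divided into 10 shares of $9,500: Florian, Tobias, Una, Verity, Mireille, Oskar, Kofi, Yolanda, Rangi, and Dario each take $9,500.

Yolanda receives 1/10 of the estate.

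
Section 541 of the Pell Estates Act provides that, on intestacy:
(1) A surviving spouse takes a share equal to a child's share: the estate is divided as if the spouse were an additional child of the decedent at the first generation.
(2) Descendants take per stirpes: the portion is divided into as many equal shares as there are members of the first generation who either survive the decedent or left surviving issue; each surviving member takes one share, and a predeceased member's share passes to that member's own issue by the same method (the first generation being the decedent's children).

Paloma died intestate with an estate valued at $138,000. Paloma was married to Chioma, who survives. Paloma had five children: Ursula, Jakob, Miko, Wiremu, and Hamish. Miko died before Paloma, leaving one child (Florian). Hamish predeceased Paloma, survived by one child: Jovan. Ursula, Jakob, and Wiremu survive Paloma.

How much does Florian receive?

Florian receives $23,000.

The spouse counts as an additional share at the children's level, so there are 6 primary shares of $23,000. Chioma takes one such share ($23,000).
The children's combined portion ($115,000) is divided into 5 shares of $23,000: Ursula, Jakob, and Wiremu each take $23,000; Miko's $23,000 share passes to Miko's issue; Hamish's $23,000 share passes to Hamish's issue.
Miko's share ($23,000) passes entirely to Florian.
Hamish's share ($23,000) passes entirely to Jovan.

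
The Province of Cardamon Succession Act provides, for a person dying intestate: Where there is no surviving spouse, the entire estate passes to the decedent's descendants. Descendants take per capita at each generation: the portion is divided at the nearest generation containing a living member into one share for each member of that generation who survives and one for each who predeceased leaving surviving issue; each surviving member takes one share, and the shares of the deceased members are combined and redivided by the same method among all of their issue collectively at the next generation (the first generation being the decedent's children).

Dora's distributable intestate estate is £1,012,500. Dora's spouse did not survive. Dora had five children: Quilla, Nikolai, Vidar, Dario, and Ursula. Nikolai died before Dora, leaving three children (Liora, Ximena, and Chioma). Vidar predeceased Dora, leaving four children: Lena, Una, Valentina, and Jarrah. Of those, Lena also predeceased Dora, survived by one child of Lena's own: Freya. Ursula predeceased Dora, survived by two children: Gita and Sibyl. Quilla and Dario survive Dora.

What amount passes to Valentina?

The entire £1,012,500 passes to the descendants.
That amount (£1,012,500) is divided at the children's generation into 5 shares of £202,500. Quilla and Dario each take £202,500. The 3 shares of the deceased (Nikolai, Vidar, and Ursula) are combined into a pool of £607,500.
That pool (£607,500) is divided at the grandchildren's generation into 9 shares of £67,500. Liora, Ximena, Chioma, Una, Valentina, Jarrah, Gita, and Sibyl each take £67,500. The remaining share for the deceased Lena (£67,500) is carried to the next generation.
That pool (£67,500) passes entirely to Freya, the sole taker at the great-grandchildren's generation.

Valentina receives £67,500.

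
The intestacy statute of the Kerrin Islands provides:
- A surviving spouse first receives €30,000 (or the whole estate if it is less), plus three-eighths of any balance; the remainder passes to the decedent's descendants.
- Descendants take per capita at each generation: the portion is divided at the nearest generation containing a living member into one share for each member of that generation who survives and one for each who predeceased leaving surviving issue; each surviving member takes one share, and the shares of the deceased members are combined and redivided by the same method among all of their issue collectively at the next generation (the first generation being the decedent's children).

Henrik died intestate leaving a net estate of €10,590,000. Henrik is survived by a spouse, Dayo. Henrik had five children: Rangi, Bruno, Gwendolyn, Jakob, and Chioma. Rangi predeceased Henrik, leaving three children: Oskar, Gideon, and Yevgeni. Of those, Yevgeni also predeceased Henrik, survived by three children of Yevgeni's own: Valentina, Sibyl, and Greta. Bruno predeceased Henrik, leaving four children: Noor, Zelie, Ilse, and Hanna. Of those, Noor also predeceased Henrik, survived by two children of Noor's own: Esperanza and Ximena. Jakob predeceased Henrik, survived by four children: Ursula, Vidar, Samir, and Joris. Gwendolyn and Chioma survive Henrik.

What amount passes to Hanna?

Dayo first takes €30,000, leaving a balance of €10,560,000. Dayo then takes three-eighths of the balance (€3,960,000), for a total of €3,990,000. The remaining €6,600,000 passes to the descendants.
The descendants' portion (€6,600,000) is divided at the children's generation into 5 shares of €1,320,000. Gwendolyn and Chioma each take €1,320,000. The 3 shares of the deceased (Rangi, Bruno, and Jakob) are combined into a pool of €3,960,000.
That pool (€3,960,000) is divided at the grandchildren's generation into 11 shares of €360,000. Oskar, Gideon, Zelie, Ilse, Hanna, Ursula, Vidar, Samir, and Joris each take €360,000. The 2 shares of the deceased (Yevgeni and Noor) are combined into a pool of €720,000.
That pool (€720,000) is divided at the great-grandchildren's generation equally among Valentina, Sibyl, Greta, Esperanza, and Ximena: €144,000 each.

Hanna receives €360,000.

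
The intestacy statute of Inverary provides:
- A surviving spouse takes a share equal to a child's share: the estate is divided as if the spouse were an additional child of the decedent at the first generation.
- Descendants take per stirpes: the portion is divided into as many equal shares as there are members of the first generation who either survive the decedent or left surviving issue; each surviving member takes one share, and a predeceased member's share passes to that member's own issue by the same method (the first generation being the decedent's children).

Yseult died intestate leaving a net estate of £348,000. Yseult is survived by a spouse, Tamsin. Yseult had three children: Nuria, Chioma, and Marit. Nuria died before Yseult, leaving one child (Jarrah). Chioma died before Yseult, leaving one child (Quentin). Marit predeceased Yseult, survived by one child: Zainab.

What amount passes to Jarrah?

The spouse counts as an additional share at the children's level, so there are 4 primary shares of £87,000. Tamsin takes one such share (£87,000).
The children's combined portion (£261,000) is divided into 3 shares of £87,000: Nuria's £87,000 share passes to Nuria's issue; Chioma's £87,000 share passes to Chioma's issue; Marit's £87,000 share passes to Marit's issue.
Nuria's share (£87,000) passes entirely to Jarrah.
Chioma's share (£87,000) passes entirely to Quentin.
Marit's share (£87,000) passes entirely to Zainab.

Jarrah receives £87,000.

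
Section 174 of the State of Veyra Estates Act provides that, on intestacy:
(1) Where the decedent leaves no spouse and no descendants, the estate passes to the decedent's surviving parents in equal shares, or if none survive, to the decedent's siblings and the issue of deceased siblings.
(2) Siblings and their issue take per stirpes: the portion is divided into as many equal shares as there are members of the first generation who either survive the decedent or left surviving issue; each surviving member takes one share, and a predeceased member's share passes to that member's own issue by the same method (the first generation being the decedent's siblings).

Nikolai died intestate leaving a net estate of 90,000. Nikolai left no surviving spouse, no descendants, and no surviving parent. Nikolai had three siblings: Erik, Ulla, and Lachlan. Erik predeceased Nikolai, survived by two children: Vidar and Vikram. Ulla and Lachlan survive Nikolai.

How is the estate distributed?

The entire 90,000 passes to the siblings and their issue.
That amount (90,000) is divided into 3 shares of 30,000: Ulla and Lachlan each take 30,000; Erik's 30,000 share passes to Erik's issue.
Erik's share (30,000) is divided into 2 shares of 15,000: Vidar and Vikram each take 15,000.

Vidar: 15,000; Vikram: 15,000; Ulla: 30,000; Lachlan: 30,000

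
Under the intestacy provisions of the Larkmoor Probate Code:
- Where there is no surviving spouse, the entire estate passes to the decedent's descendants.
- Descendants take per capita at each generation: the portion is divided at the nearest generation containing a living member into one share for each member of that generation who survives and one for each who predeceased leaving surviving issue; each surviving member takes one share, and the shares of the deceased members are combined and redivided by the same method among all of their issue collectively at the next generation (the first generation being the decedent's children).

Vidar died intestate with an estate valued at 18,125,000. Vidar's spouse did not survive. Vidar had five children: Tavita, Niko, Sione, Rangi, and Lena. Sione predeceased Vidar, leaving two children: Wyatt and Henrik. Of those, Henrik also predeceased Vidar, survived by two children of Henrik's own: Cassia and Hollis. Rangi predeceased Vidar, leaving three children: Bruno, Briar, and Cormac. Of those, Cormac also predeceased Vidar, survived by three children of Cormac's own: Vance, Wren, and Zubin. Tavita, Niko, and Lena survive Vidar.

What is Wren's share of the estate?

Wren receives 580,000.

The entire 18,125,000 passes to the descendants.
That amount (18,125,000) is divided at the children's generation into 5 shares of 3,625,000. Tavita, Niko, and Lena each take 3,625,000. The 2 shares of the deceased (Sione and Rangi) are combined into a pool of 7,250,000.
That pool (7,250,000) is divided at the grandchildren's generation into 5 shares of 1,450,000. Wyatt, Bruno, and Briar each take 1,450,000. The 2 shares of the deceased (Henrik and Cormac) are combined into a pool of 2,900,000.
That pool (2,900,000) is divided at the great-grandchildren's generation equally among Cassia, Hollis, Vance, Wren, and Zubin: 580,000 each.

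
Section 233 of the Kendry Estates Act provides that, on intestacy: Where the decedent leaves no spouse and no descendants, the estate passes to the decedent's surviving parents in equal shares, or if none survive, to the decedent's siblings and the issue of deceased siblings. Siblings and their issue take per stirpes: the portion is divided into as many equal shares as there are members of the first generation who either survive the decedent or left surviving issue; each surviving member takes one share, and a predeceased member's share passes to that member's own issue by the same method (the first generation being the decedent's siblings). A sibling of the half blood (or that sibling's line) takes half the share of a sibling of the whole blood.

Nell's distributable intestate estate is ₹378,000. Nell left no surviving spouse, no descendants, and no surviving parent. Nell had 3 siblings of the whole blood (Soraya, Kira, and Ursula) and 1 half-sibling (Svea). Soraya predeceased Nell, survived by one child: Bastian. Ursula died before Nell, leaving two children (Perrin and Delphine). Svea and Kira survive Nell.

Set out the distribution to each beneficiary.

The entire ₹378,000 passes to the siblings and their issue.
Counting each half-blood sibling's line as half a unit, there are 7/2 units in ₹378,000, so one unit is ₹108,000. Whole-blood lines (Soraya, Kira, and Ursula) take ₹108,000 each; half-blood lines (Svea) take ₹54,000 each.
Soraya's share (₹108,000) passes entirely to Bastian.
Ursula's share (₹108,000) is divided into 2 shares of ₹54,000: Perrin and Delphine each take ₹54,000.

Bastian: ₹108,000; Svea: ₹54,000; Kira: ₹108,000; Perrin: ₹54,000; Delphine: ₹54,000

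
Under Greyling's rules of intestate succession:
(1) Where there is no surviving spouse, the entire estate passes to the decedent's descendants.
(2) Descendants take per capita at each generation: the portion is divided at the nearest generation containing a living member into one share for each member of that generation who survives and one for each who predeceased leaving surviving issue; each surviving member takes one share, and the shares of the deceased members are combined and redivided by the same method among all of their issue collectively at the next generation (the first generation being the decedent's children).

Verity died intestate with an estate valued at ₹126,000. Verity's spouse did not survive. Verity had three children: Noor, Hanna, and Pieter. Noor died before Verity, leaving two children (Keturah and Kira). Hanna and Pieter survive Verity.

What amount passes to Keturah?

Keturah receives ₹21,000.

The entire ₹126,000 passes to the descendants.
That amount (₹126,000) is divided at the children's generation into 3 shares of ₹42,000. Hanna and Pieter each take ₹42,000. The remaining share for the deceased Noor (₹42,000) is carried to the next generation.
That pool (₹42,000) is divided at the grandchildren's generation equally among Keturah and Kira: ₹21,000 each.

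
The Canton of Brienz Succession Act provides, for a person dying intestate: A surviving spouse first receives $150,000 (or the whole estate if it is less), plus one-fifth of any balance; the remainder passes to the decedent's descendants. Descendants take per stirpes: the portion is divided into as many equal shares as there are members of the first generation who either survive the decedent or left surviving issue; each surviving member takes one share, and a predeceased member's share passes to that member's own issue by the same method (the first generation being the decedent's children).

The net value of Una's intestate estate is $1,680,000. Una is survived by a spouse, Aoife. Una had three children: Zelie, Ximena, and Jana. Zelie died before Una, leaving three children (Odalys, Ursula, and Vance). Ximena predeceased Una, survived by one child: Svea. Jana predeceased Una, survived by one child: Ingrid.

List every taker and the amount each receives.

Aoife first takes $150,000, leaving a balance of $1,530,000. Aoife then takes one-fifth of the balance ($306,000), for a total of $456,000. The remaining $1,224,000 passes to the descendants.
The descendants' portion ($1,224,000) is divided into 3 shares of $408,000: Zelie's $408,000 share passes to Zelie's issue; Ximena's $408,000 share passes to Ximena's issue; Jana's $408,000 share passes to Jana's issue.
Zelie's share ($408,000) is divided into 3 shares of $136,000: Odalys, Ursula, and Vance each take $136,000.
Ximena's share ($408,000) passes entirely to Svea.
Jana's share ($408,000) passes entirely to Ingrid.

Aoife: $456,000; Odalys: $136,000; Ursula: $136,000; Vance: $136,000; Svea: $408,000; Ingrid: $408,000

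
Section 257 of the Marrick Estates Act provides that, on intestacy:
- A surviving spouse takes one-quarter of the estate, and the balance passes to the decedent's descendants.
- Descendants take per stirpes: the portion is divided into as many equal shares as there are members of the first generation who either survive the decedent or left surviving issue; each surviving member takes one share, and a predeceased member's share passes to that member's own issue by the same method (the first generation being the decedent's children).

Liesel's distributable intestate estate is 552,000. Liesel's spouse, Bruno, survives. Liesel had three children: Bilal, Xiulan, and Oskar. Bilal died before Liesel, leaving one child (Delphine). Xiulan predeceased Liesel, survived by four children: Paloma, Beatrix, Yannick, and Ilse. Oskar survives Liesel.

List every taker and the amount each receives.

Bruno: 138,000; Delphine: 138,000; Paloma: 34,500; Beatrix: 34,500; Yannick: 34,500; Ilse: 34,500; Oskar: 138,000

Bruno takes one-quarter of 552,000 = 138,000. The remaining 414,000 passes to the descendants.
The descendants' portion (414,000) is divided into 3 shares of 138,000: Oskar takes 138,000; Bilal's 138,000 share passes to Bilal's issue; Xiulan's 138,000 share passes to Xiulan's issue.
Bilal's share (138,000) passes entirely to Delphine.
Xiulan's share (138,000) is divided into 4 shares of 34,500: Paloma, Beatrix, Yannick, and Ilse each take 34,500.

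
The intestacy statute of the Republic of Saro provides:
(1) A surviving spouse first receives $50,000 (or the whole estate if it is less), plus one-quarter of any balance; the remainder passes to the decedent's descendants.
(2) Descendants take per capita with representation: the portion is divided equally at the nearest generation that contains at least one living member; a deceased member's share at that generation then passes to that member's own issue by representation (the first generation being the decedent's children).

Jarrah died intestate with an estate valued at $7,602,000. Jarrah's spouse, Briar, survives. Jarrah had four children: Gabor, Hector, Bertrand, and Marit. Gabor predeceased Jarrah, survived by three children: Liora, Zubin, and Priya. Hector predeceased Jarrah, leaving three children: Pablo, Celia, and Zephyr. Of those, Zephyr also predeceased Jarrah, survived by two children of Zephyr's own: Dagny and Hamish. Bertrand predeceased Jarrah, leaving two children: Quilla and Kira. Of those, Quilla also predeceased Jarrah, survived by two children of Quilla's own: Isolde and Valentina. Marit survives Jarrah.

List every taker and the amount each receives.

Briar first takes $50,000, leaving a balance of $7,552,000. Briar then takes one-quarter of the balance ($1,888,000), for a total of $1,938,000. The remaining $5,664,000 passes to the descendants.
The descendants' portion ($5,664,000) is divided into 4 shares of $1,416,000: Marit takes $1,416,000; Gabor's $1,416,000 share passes to Gabor's issue; Hector's $1,416,000 share passes to Hector's issue; Bertrand's $1,416,000 share passes to Bertrand's issue.
Gabor's share ($1,416,000) is divided into 3 shares of $472,000: Liora, Zubin, and Priya each take $472,000.
Hector's share ($1,416,000) is divided into 3 shares of $472,000: Pablo and Celia each take $472,000; Zephyr's $472,000 share passes to Zephyr's issue.
Zephyr's share ($472,000) is divided into 2 shares of $236,000: Dagny and Hamish each take $236,000.
Bertrand's share ($1,416,000) is divided into 2 shares of $708,000: Kira takes $708,000; Quilla's $708,000 share passes to Quilla's issue.
Quilla's share ($708,000) is divided into 2 shares of $354,000: Isolde and Valentina each take $354,000.

Briar: $1,938,000; Liora: $472,000; Zubin: $472,000; Priya: $472,000; Pablo: $472,000; Celia: $472,000; Dagny: $236,000; Hamish: $236,000; Isolde: $354,000; Valentina: $354,000; Kira: $708,000; Marit: $1,416,000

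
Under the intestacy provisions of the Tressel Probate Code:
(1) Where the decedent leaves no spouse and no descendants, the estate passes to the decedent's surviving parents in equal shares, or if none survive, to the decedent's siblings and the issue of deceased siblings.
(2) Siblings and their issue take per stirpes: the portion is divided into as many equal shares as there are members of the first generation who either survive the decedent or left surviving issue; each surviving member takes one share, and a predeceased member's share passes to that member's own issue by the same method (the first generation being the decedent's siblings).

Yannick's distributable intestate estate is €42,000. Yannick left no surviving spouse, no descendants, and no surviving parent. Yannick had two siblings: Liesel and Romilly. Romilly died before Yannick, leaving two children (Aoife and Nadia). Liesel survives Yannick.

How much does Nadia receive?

Nadia receives €10,500.

The entire €42,000 passes to the siblings and their issue.
That amount (€42,000) is divided into 2 shares of €21,000: Liesel takes €21,000; Romilly's €21,000 share passes to Romilly's issue.
Romilly's share (€21,000) is divided into 2 shares of €10,500: Aoife and Nadia each take €10,500.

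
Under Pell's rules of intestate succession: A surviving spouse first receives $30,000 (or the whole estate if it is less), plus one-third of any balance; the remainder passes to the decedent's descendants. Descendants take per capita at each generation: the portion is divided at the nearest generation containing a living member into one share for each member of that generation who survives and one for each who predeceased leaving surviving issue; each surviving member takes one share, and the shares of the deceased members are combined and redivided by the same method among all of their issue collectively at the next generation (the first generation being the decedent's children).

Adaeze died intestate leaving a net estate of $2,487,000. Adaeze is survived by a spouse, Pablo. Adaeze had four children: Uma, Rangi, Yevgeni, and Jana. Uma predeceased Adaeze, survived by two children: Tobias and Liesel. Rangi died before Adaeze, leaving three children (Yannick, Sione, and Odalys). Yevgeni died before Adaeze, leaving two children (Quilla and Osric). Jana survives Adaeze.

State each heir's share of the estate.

Pablo: $849,000; Tobias: $175,500; Liesel: $175,500; Yannick: $175,500; Sione: $175,500; Odalys: $175,500; Quilla: $175,500; Osric: $175,500; Jana: $409,500

Pablo first takes $30,000, leaving a balance of $2,457,000. Pablo then takes one-third of the balance ($819,000), for a total of $849,000. The remaining $1,638,000 passes to the descendants.
The descendants' portion ($1,638,000) is divided at the children's generation into 4 shares of $409,500. Jana takes $409,500. The 3 shares of the deceased (Uma, Rangi, and Yevgeni) are combined into a pool of $1,228,500.
That pool ($1,228,500) is divided at the grandchildren's generation equally among Tobias, Liesel, Yannick, Sione, Odalys, Quilla, and Osric: $175,500 each.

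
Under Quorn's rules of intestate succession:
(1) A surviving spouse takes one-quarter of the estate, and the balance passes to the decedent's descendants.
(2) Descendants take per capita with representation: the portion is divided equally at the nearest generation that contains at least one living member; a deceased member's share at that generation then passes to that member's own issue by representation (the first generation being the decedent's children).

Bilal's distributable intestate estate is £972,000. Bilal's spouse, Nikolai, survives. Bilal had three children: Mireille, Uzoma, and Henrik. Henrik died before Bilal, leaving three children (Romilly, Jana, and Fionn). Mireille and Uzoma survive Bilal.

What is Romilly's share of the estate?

Romilly receives £81,000.

Nikolai takes one-quarter of £972,000 = £243,000. The remaining £729,000 passes to the descendants.
The descendants' portion (£729,000) is divided into 3 shares of £243,000: Mireille and Uzoma each take £243,000; Henrik's £243,000 share passes to Henrik's issue.
Henrik's share (£243,000) is divided into 3 shares of £81,000: Romilly, Jana, and Fionn each take £81,000.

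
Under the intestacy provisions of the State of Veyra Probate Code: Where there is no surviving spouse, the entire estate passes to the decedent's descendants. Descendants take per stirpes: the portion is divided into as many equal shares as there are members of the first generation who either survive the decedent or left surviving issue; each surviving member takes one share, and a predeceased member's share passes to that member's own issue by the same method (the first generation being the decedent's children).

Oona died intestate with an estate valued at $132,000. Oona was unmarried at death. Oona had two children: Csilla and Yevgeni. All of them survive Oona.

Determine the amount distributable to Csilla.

Csilla receives $66,000.

The entire $132,000 passes to the descendants.
That amount ($132,000) is divided into 2 shares of $66,000: Csilla and Yevgeni each take $66,000.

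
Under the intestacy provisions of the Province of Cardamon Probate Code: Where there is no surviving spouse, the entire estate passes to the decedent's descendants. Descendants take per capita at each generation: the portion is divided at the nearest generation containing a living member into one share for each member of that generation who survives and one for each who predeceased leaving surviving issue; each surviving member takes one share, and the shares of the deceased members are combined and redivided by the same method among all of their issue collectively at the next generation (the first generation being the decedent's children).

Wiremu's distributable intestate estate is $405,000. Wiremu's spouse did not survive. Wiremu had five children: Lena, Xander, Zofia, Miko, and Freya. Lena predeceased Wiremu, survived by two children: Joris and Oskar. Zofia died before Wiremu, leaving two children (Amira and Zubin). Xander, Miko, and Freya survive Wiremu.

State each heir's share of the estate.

Joris: $40,500; Oskar: $40,500; Xander: $81,000; Amira: $40,500; Zubin: $40,500; Miko: $81,000; Freya: $81,000

The entire $405,000 passes to the descendants.
That amount ($405,000) is divided at the children's generation into 5 shares of $81,000. Xander, Miko, and Freya each take $81,000. The 2 shares of the deceased (Lena and Zofia) are combined into a pool of $162,000.
That pool ($162,000) is divided at the grandchildren's generation equally among Joris, Oskar, Amira, and Zubin: $40,500 each.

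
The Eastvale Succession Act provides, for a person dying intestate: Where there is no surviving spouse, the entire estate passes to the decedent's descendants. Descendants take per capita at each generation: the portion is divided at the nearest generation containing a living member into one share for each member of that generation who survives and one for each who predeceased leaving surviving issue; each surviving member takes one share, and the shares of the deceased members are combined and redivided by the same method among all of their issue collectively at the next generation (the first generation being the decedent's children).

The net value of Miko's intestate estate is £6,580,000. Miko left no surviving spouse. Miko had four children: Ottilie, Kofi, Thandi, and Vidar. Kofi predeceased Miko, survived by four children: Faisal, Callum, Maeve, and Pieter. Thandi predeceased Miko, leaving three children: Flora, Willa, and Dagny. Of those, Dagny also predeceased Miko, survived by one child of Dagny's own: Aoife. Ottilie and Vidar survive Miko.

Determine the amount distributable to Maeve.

The entire £6,580,000 passes to the descendants.
That amount (£6,580,000) is divided at the children's generation into 4 shares of £1,645,000. Ottilie and Vidar each take £1,645,000. The 2 shares of the deceased (Kofi and Thandi) are combined into a pool of £3,290,000.
That pool (£3,290,000) is divided at the grandchildren's generation into 7 shares of £470,000. Faisal, Callum, Maeve, Pieter, Flora, and Willa each take £470,000. The remaining share for the deceased Dagny (£470,000) is carried to the next generation.
That pool (£470,000) passes entirely to Aoife, the sole taker at the great-grandchildren's generation.

Maeve receives £470,000.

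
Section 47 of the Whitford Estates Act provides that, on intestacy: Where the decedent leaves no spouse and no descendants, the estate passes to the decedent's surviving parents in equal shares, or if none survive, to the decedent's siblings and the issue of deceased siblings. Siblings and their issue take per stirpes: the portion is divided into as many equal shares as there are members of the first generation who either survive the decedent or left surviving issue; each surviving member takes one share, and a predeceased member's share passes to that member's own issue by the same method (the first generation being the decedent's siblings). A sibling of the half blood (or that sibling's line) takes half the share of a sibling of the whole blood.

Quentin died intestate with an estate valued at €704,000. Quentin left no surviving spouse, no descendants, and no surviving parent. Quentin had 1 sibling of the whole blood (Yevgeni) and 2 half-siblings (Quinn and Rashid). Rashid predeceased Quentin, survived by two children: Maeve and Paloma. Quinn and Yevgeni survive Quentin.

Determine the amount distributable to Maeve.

Maeve receives €88,000.

The entire €704,000 passes to the siblings and their issue.
Counting each half-blood sibling's line as half a unit, there are 2 units in €704,000, so one unit is €352,000. Whole-blood lines (Yevgeni) take €352,000 each; half-blood lines (Quinn and Rashid) take €176,000 each.
Rashid's share (€176,000) is divided into 2 shares of €88,000: Maeve and Paloma each take €88,000.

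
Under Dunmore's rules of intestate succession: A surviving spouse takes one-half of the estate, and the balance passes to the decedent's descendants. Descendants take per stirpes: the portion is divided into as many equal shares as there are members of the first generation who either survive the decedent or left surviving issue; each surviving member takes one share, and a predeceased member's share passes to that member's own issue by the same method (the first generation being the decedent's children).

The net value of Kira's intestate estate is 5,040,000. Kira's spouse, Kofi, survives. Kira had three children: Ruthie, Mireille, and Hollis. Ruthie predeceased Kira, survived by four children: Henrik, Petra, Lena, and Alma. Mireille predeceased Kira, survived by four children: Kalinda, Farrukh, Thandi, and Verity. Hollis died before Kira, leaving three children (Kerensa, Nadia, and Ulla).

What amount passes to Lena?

Lena receives 210,000.

Kofi takes one-half of 5,040,000 = 2,520,000. The remaining 2,520,000 passes to the descendants.
The descendants' portion (2,520,000) is divided into 3 shares of 840,000: Ruthie's 840,000 share passes to Ruthie's issue; Mireille's 840,000 share passes to Mireille's issue; Hollis's 840,000 share passes to Hollis's issue.
Ruthie's share (840,000) is divided into 4 shares of 210,000: Henrik, Petra, Lena, and Alma each take 210,000.
Mireille's share (840,000) is divided into 4 shares of 210,000: Kalinda, Farrukh, Thandi, and Verity each take 210,000.
Hollis's share (840,000) is divided into 3 shares of 280,000: Kerensa, Nadia, and Ulla each take 280,000.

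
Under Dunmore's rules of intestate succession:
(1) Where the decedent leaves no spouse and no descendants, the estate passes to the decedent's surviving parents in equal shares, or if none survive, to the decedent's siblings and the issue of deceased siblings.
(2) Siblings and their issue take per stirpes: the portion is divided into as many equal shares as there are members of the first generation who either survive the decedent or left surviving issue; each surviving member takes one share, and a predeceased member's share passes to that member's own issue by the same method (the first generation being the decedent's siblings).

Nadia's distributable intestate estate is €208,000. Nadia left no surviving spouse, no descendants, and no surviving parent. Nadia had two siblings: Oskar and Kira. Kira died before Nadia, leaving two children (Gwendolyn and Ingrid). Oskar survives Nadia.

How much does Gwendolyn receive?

Gwendolyn receives €52,000.

The entire €208,000 passes to the siblings and their issue.
That amount (€208,000) is divided into 2 shares of €104,000: Oskar takes €104,000; Kira's €104,000 share passes to Kira's issue.
Kira's share (€104,000) is divided into 2 shares of €52,000: Gwendolyn and Ingrid each take €52,000.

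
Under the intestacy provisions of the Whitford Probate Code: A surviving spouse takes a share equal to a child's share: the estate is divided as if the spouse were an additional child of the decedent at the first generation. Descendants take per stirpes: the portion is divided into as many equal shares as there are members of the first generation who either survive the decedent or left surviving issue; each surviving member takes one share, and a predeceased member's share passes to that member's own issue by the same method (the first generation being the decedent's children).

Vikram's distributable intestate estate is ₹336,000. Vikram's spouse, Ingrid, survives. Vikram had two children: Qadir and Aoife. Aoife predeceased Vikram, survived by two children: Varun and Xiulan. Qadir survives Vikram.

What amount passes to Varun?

Varun receives ₹56,000.

The spouse counts as an additional share at the children's level, so there are 3 primary shares of ₹112,000. Ingrid takes one such share (₹112,000).
The children's combined portion (₹224,000) is divided into 2 shares of ₹112,000: Qadir takes ₹112,000; Aoife's ₹112,000 share passes to Aoife's issue.
Aoife's share (₹112,000) is divided into 2 shares of ₹56,000: Varun and Xiulan each take ₹56,000.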